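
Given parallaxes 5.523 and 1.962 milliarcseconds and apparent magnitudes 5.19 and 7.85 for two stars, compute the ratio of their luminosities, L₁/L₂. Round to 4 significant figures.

d₁ = 1/p₁ = 1/0.005523″ = 181.06 pc; d₂ = 1/p₂ = 1/0.001962″ = 509.68 pc.
M₁ = m₁ − 5 log₁₀ d₁ + 5 = 5.19 − 11.2891 + 5 = -1.0991.
M₂ = 7.85 − 13.5365 + 5 = -0.6865.
L₁/L₂ = 10^(0.4(M₂ − M₁)) = 10^(0.4 × 0.4126) = 10^0.16504 = 1.4623.

L₁/L₂ = 1.462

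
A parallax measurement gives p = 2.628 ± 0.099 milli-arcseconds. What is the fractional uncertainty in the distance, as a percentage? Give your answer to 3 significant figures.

For d = 1/p, |σ_d/d| = |σ_p/p|.
σ_p/p = 0.099 / 2.628 = 0.037671 = 3.7671%.

3.77%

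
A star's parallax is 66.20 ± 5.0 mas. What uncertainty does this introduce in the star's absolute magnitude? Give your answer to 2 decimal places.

M = m − 5 log₁₀ d + 5 = m + 5 log₁₀ p + 5, so ∂M/∂p = 5/(p ln 10).
σ_M = (5/ln 10) · (σ_p/p) = 2.1715 × 5.0/66.20 = 2.1715 × 0.075529 = 0.16401.

σ_M = 0.16 mag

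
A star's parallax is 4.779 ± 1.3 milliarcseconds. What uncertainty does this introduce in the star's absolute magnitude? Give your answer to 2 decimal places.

σ_M = 0.59 mag

M = m − 5 log₁₀ d + 5 = m + 5 log₁₀ p + 5, so ∂M/∂p = 5/(p ln 10).
σ_M = (5/ln 10) · (σ_p/p) = 2.1715 × 1.3/4.779 = 2.1715 × 0.27202 = 0.59069.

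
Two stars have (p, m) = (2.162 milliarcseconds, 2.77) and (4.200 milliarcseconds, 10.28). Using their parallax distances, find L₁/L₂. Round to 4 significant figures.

d₁ = 1/p₁ = 1/0.002162″ = 462.53 pc; d₂ = 1/p₂ = 1/0.004200″ = 238.1 pc.
M₁ = m₁ − 5 log₁₀ d₁ + 5 = 2.77 − 13.3257 + 5 = -5.5557.
M₂ = 10.28 − 11.8838 + 5 = 3.3962.
L₁/L₂ = 10^(0.4(M₂ − M₁)) = 10^(0.4 × 8.9519) = 10^3.58076 = 3808.6.

L₁/L₂ = 3809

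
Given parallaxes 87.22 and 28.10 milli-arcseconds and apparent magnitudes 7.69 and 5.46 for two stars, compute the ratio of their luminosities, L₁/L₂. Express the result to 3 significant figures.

d₁ = 1/p₁ = 1/0.08722″ = 11.465 pc; d₂ = 1/p₂ = 1/0.02810″ = 35.587 pc.
M₁ = m₁ − 5 log₁₀ d₁ + 5 = 7.69 − 5.2969 + 5 = 7.3931.
M₂ = 5.46 − 7.7565 + 5 = 2.7035.
L₁/L₂ = 10^(0.4(M₂ − M₁)) = 10^(0.4 × (-4.6896)) = 10^(-1.87584) = 0.013309.

L₁/L₂ = 0.0133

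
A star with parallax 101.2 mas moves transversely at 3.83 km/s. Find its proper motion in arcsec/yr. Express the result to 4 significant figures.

0.08177 arcsec/yr

d = 1/p = 1/0.1012″ = 9.8814 pc.
μ = v_t / (4.74 d) = 3.83 / (4.74 × 9.8814) = 3.83 / 46.838 = 0.081771 ″/yr.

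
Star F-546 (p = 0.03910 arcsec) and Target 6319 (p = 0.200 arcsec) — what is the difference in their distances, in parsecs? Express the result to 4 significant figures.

20.58 pc

d_A = 1/0.03910″ = 25.575 pc; d_B = 1/0.2000″ = 5 pc.
|d_B − d_A| = |5 − 25.575| = 20.575 pc.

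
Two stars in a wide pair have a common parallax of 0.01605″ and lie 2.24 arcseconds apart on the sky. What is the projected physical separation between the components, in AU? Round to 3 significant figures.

d = 1/p = 1/0.01605″ = 62.305 pc.
At distance d (pc), an angle of θ arcsec spans θ·d AU: s = 2.24 × 62.305 = 139.56 AU.

140 AU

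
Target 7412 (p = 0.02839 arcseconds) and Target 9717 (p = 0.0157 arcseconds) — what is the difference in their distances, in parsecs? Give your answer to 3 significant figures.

28.5 pc

d_A = 1/0.02839″ = 35.224 pc; d_B = 1/0.01570″ = 63.694 pc.
|d_B − d_A| = |63.694 − 35.224| = 28.47 pc.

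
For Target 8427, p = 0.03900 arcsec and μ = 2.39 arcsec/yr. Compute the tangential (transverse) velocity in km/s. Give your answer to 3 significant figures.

290 km/s

d = 1/p = 1/0.03900″ = 25.641 pc.
v_t = 4.74 × μ × d = 4.74 × 2.39 × 25.641 = 290.48 km/s.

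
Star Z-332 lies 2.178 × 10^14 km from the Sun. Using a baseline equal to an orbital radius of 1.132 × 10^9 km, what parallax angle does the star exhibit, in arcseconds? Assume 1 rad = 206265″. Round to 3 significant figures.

1.07 arcsec

θ ≈ B/d = (1.132 × 10^9) / (2.178 × 10^14) = 5.1974 × 10^-6 rad.
In arcseconds: 5.1974 × 10^-6 × 206265 = 1.072″.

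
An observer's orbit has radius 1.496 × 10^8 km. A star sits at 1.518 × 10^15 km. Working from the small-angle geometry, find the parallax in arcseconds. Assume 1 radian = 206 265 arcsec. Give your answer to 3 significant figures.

0.0203 arcsec

θ ≈ B/d = (1.496 × 10^8) / (1.518 × 10^15) = 9.8551 × 10^-8 rad.
In arcseconds: 9.8551 × 10^-8 × 206265 = 0.020328″.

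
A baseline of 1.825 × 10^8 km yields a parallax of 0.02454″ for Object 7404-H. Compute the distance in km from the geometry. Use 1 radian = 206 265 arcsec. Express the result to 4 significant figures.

1.534 × 10^15 km

θ = 0.02454″ = 0.02454/206265 = 1.1897 × 10^-7 rad.
d = B/θ = (1.825 × 10^8) / (1.1897 × 10^-7) = 1.5340 × 10^15 km.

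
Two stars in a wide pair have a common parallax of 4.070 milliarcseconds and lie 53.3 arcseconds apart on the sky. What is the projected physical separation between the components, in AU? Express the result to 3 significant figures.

d = 1/p = 1/0.004070″ = 245.7 pc.
At distance d (pc), an angle of θ arcsec spans θ·d AU: s = 53.3 × 245.7 = 13096 AU.

13100 AU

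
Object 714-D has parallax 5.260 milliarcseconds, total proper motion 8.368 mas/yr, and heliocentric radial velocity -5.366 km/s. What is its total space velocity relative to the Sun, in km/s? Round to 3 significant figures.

d = 1/p = 1/0.005260″ = 190.11 pc.
μ = 8.368 mas/yr = 0.008368 ″/yr.
v_t = 4.740 μ d = 4.740 × 0.008368 × 190.11 = 7.5406 km/s.
v = √(v_r² + v_t²) = √((-5.366)² + 7.5406²) = √85.6546 = 9.255 km/s.

9.26 km/s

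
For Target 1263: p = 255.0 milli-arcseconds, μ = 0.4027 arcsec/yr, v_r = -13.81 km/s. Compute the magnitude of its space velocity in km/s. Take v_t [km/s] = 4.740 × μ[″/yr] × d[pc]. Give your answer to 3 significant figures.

d = 1/p = 1/0.2550″ = 3.9216 pc.
v_t = 4.740 μ d = 4.740 × 0.4027 × 3.9216 = 7.4855 km/s.
v = √(v_r² + v_t²) = √((-13.81)² + 7.4855²) = √246.749 = 15.708 km/s.

15.7 km/s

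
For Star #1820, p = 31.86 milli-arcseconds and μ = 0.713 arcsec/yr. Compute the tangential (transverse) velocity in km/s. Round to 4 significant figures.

106.1 km/s

d = 1/p = 1/0.03186″ = 31.387 pc.
v_t = 4.74 × μ × d = 4.74 × 0.713 × 31.387 = 106.08 km/s.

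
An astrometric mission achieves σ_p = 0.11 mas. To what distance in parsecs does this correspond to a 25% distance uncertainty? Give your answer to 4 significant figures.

2273 pc

σ_d/d = σ_p/p, so the condition is σ_p/p ≤ 0.25, i.e. p ≥ σ_p/0.25.
p_min = 0.11/0.25 = 0.44 mas = 0.00044 arcsec.
d_max = 1/p_min = 1/0.00044 = 2272.7 pc.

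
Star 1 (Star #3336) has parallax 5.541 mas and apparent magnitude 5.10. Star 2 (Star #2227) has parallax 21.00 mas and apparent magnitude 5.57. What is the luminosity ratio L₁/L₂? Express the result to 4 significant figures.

d₁ = 1/p₁ = 1/0.005541″ = 180.47 pc; d₂ = 1/p₂ = 1/0.02100″ = 47.619 pc.
M₁ = m₁ − 5 log₁₀ d₁ + 5 = 5.10 − 11.2820 + 5 = -1.1820.
M₂ = 5.57 − 8.3889 + 5 = 2.1811.
L₁/L₂ = 10^(0.4(M₂ − M₁)) = 10^(0.4 × 3.3631) = 10^1.34524 = 22.143.

L₁/L₂ = 22.14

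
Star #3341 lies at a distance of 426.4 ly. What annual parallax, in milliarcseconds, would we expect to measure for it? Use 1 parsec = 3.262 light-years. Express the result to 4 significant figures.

7.650 mas

d = 426.4 ly ÷ 3.262 = 130.72 pc.
p = 1/d = 1/130.72 = 0.0076499 arcsec.
= 0.0076499 × 1000 = 7.6499 mas.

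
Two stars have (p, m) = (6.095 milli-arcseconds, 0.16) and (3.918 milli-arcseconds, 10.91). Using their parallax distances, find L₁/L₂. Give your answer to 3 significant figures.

L₁/L₂ = 8240

d₁ = 1/p₁ = 1/0.006095″ = 164.07 pc; d₂ = 1/p₂ = 1/0.003918″ = 255.23 pc.
M₁ = m₁ − 5 log₁₀ d₁ + 5 = 0.16 − 11.0751 + 5 = -5.9151.
M₂ = 10.91 − 12.0347 + 5 = 3.8753.
L₁/L₂ = 10^(0.4(M₂ − M₁)) = 10^(0.4 × 9.7904) = 10^3.91616 = 8244.4.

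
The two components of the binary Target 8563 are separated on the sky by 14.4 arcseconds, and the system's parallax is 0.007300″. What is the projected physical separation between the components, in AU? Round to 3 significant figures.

d = 1/p = 1/0.007300″ = 136.99 pc.
At distance d (pc), an angle of θ arcsec spans θ·d AU: s = 14.4 × 136.99 = 1972.7 AU.

1970 AU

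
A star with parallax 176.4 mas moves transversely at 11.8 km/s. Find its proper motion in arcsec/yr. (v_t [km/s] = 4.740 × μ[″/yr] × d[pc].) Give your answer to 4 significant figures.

d = 1/p = 1/0.1764″ = 5.6689 pc.
μ = v_t / (4.74 d) = 11.8 / (4.74 × 5.6689) = 11.8 / 26.871 = 0.43914 ″/yr.

0.4391 arcsec/yr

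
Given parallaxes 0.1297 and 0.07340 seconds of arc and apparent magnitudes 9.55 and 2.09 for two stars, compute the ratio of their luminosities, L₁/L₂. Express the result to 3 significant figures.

L₁/L₂ = 0.000332

d₁ = 1/p₁ = 1/0.1297″ = 7.7101 pc; d₂ = 1/p₂ = 1/0.07340″ = 13.624 pc.
M₁ = m₁ − 5 log₁₀ d₁ + 5 = 9.55 − 4.4353 + 5 = 10.1147.
M₂ = 2.09 − 5.6715 + 5 = 1.4185.
L₁/L₂ = 10^(0.4(M₂ − M₁)) = 10^(0.4 × (-8.6962)) = 10^(-3.47848) = 0.00033229.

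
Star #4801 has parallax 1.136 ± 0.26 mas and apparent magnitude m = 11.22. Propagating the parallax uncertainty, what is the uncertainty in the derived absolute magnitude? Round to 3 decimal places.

M = m − 5 log₁₀ d + 5 = m + 5 log₁₀ p + 5, so ∂M/∂p = 5/(p ln 10).
σ_M = (5/ln 10) · (σ_p/p) = 2.1715 × 0.26/1.136 = 2.1715 × 0.22887 = 0.49699.

σ_M = 0.497 mag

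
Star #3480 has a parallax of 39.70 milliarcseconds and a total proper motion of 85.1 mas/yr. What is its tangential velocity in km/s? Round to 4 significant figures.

10.16 km/s

d = 1/p = 1/0.03970″ = 25.189 pc.
μ = 85.1 mas/yr = 0.0851 ″/yr.
v_t = 4.74 × μ × d = 4.74 × 0.0851 × 25.189 = 10.161 km/s.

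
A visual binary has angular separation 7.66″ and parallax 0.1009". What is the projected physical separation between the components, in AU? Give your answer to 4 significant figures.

75.92 AU

d = 1/p = 1/0.1009″ = 9.9108 pc.
At distance d (pc), an angle of θ arcsec spans θ·d AU: s = 7.66 × 9.9108 = 75.917 AU.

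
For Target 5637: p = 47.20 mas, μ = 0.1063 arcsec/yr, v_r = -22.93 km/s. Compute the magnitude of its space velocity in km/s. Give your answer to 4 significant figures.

25.29 km/s

d = 1/p = 1/0.04720″ = 21.186 pc.
v_t = 4.740 μ d = 4.740 × 0.1063 × 21.186 = 10.675 km/s.
v = √(v_r² + v_t²) = √((-22.93)² + 10.675²) = √639.741 = 25.293 km/s.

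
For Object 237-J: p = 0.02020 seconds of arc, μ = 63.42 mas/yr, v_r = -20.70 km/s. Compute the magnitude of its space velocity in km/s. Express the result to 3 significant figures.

25.5 km/s

d = 1/p = 1/0.02020″ = 49.505 pc.
μ = 63.42 mas/yr = 0.06342 ″/yr.
v_t = 4.740 μ d = 4.740 × 0.06342 × 49.505 = 14.882 km/s.
v = √(v_r² + v_t²) = √((-20.70)² + 14.882²) = √649.964 = 25.494 km/s.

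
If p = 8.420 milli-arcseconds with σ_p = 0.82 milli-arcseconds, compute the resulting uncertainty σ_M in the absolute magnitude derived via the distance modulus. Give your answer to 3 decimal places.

σ_M = 0.211 mag

M = m − 5 log₁₀ d + 5 = m + 5 log₁₀ p + 5, so ∂M/∂p = 5/(p ln 10).
σ_M = (5/ln 10) · (σ_p/p) = 2.1715 × 0.82/8.420 = 2.1715 × 0.097387 = 0.21148.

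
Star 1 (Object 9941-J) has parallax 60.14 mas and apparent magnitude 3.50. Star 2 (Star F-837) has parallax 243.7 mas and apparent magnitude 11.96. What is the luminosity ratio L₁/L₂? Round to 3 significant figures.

d₁ = 1/p₁ = 1/0.06014″ = 16.628 pc; d₂ = 1/p₂ = 1/0.2437″ = 4.1034 pc.
M₁ = m₁ − 5 log₁₀ d₁ + 5 = 3.50 − 6.1042 + 5 = 2.3958.
M₂ = 11.96 − 3.0657 + 5 = 13.8943.
L₁/L₂ = 10^(0.4(M₂ − M₁)) = 10^(0.4 × 11.4985) = 10^4.59940 = 39756.

L₁/L₂ = 39800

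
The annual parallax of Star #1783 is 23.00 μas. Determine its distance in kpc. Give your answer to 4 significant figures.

43.48 kpc

p = 23.00 μas = 0.00002300 arcsec.
d = 1/p = 1/0.00002300 = 43478 pc.
= 43.478 kpc.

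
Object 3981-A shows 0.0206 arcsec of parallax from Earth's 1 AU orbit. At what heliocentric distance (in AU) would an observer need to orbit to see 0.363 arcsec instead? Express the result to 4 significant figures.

17.62 AU

Parallax scales linearly with baseline: p ∝ B, so B = p_target / p_Earth × 1 AU.
B = 0.363 / 0.0206 = 17.621 AU.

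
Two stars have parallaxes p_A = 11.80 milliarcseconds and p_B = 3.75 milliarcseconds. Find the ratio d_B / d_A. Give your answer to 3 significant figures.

3.15

Since d = 1/p, d_B/d_A = p_A/p_B.
= 11.80 / 3.75 = 3.1467.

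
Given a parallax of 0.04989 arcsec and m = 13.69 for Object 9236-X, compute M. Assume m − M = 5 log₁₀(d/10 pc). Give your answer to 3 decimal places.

d = 1/p = 1/0.04989″ = 20.044 pc.
m − M = 5 log₁₀(20.044) − 5 = 6.5099 − 5 = 1.5099.
M = m − (m − M) = 13.69 − 1.5099 = 12.180.

M = 12.180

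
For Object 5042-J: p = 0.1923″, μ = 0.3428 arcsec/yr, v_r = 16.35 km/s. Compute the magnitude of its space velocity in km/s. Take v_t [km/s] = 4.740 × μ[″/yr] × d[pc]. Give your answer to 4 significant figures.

18.40 km/s

d = 1/p = 1/0.1923″ = 5.2002 pc.
v_t = 4.740 μ d = 4.740 × 0.3428 × 5.2002 = 8.4497 km/s.
v = √(v_r² + v_t²) = √(16.35² + 8.4497²) = √338.72 = 18.404 km/s.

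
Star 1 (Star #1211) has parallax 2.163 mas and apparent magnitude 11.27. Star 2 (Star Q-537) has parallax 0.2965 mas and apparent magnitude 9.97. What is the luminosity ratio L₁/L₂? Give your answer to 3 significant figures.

L₁/L₂ = 0.00567

d₁ = 1/p₁ = 1/0.002163″ = 462.32 pc; d₂ = 1/p₂ = 1/0.0002965″ = 3372.7 pc.
M₁ = m₁ − 5 log₁₀ d₁ + 5 = 11.27 − 13.3247 + 5 = 2.9453.
M₂ = 9.97 − 17.6399 + 5 = -2.6699.
L₁/L₂ = 10^(0.4(M₂ − M₁)) = 10^(0.4 × (-5.6152)) = 10^(-2.24608) = 0.0056744.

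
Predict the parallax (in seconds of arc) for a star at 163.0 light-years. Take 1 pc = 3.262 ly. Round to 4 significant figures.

0.02001 arcsec

d = 163.0 ly ÷ 3.262 = 49.969 pc.
p = 1/d = 1/49.969 = 0.020012 arcsec.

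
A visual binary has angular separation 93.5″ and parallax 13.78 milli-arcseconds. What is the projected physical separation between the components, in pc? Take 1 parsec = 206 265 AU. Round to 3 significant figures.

0.0329 pc

d = 1/p = 1/0.01378″ = 72.569 pc.
At distance d (pc), an angle of θ arcsec spans θ·d AU: s = 93.5 × 72.569 = 6785.2 AU.
= 6785.2 / 206265 = 0.032896 pc.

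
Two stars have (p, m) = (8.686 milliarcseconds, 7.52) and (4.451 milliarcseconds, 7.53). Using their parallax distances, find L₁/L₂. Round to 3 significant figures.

L₁/L₂ = 0.265

d₁ = 1/p₁ = 1/0.008686″ = 115.13 pc; d₂ = 1/p₂ = 1/0.004451″ = 224.67 pc.
M₁ = m₁ − 5 log₁₀ d₁ + 5 = 7.52 − 10.3059 + 5 = 2.2141.
M₂ = 7.53 − 11.7577 + 5 = 0.7723.
L₁/L₂ = 10^(0.4(M₂ − M₁)) = 10^(0.4 × (-1.4418)) = 10^(-0.57672) = 0.26502.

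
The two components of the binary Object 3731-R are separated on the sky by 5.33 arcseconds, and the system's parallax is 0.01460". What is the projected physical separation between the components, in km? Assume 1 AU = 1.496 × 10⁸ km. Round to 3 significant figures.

5.46 × 10^10 km

d = 1/p = 1/0.01460″ = 68.493 pc.
At distance d (pc), an angle of θ arcsec spans θ·d AU: s = 5.33 × 68.493 = 365.07 AU.
= 365.07 × 1.496 × 10⁸ km = 5.4614 × 10^10 km.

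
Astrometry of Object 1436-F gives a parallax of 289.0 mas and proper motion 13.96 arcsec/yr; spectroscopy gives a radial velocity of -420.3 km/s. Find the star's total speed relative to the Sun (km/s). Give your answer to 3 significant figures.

d = 1/p = 1/0.2890″ = 3.4602 pc.
v_t = 4.740 μ d = 4.740 × 13.96 × 3.4602 = 228.96 km/s.
v = √(v_r² + v_t²) = √((-420.3)² + 228.96²) = √229075 = 478.62 km/s.

479 km/s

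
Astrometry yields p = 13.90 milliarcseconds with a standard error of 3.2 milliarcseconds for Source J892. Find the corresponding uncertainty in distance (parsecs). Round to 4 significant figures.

d = 1/p, so σ_d = σ_p / p².
σ_d = 0.00320 / (0.01390)² = 0.00320 / 0.00019321 = 16.562 pc.

16.56 pc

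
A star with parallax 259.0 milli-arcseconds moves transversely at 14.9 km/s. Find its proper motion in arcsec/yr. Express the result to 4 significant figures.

0.8142 arcsec/yr

d = 1/p = 1/0.2590″ = 3.861 pc.
μ = v_t / (4.74 d) = 14.9 / (4.74 × 3.861) = 14.9 / 18.301 = 0.81416 ″/yr.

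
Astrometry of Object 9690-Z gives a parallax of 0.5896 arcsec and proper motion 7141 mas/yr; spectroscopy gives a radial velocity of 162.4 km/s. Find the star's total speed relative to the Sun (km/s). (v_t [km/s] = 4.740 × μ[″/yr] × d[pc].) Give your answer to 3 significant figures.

172 km/s

d = 1/p = 1/0.5896″ = 1.6961 pc.
μ = 7141 mas/yr = 7.141 ″/yr.
v_t = 4.740 μ d = 4.740 × 7.141 × 1.6961 = 57.41 km/s.
v = √(v_r² + v_t²) = √(162.4² + 57.41²) = √29669.7 = 172.25 km/s.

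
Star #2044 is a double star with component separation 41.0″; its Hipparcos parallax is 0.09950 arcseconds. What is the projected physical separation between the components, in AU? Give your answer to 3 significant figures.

412 AU

d = 1/p = 1/0.09950″ = 10.05 pc.
At distance d (pc), an angle of θ arcsec spans θ·d AU: s = 41.0 × 10.05 = 412.05 AU.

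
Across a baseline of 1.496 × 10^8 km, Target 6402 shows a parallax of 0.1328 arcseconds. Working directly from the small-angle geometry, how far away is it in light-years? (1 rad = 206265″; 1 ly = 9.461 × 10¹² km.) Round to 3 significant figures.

θ = 0.1328″ = 0.1328/206265 = 6.4383 × 10^-7 rad.
d = B/θ = (1.496 × 10^8) / (6.4383 × 10^-7) = 2.3236 × 10^14 km = (2.3236 × 10^14) / (9.461 × 10^12) ly = 24.56 ly.

24.6 ly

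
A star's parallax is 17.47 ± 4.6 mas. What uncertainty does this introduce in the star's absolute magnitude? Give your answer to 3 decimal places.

σ_M = 0.572 mag

M = m − 5 log₁₀ d + 5 = m + 5 log₁₀ p + 5, so ∂M/∂p = 5/(p ln 10).
σ_M = (5/ln 10) · (σ_p/p) = 2.1715 × 4.6/17.47 = 2.1715 × 0.26331 = 0.57178.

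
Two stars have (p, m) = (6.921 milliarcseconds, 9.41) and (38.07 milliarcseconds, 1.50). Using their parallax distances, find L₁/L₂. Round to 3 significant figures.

d₁ = 1/p₁ = 1/0.006921″ = 144.49 pc; d₂ = 1/p₂ = 1/0.03807″ = 26.267 pc.
M₁ = m₁ − 5 log₁₀ d₁ + 5 = 9.41 − 10.7992 + 5 = 3.6108.
M₂ = 1.50 − 7.0971 + 5 = -0.5971.
L₁/L₂ = 10^(0.4(M₂ − M₁)) = 10^(0.4 × (-4.2079)) = 10^(-1.68316) = 0.020741.

L₁/L₂ = 0.0207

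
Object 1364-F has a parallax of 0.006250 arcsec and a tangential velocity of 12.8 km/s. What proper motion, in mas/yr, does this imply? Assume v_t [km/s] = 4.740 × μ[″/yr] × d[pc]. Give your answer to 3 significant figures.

16.9 mas/yr

d = 1/p = 1/0.006250″ = 160 pc.
μ = v_t / (4.74 d) = 12.8 / (4.74 × 160) = 12.8 / 758.4 = 0.016878 ″/yr = 16.878 mas/yr.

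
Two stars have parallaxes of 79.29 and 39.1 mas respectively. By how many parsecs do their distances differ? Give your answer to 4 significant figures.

d_A = 1/0.07929″ = 12.612 pc; d_B = 1/0.03910″ = 25.575 pc.
|d_B − d_A| = |25.575 − 12.612| = 12.963 pc.

12.96 pc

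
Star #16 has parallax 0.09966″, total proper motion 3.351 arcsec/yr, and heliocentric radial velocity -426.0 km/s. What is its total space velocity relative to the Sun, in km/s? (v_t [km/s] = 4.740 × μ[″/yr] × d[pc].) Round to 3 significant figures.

455 km/s

d = 1/p = 1/0.09966″ = 10.034 pc.
v_t = 4.740 μ d = 4.740 × 3.351 × 10.034 = 159.38 km/s.
v = √(v_r² + v_t²) = √((-426.0)² + 159.38²) = √206878 = 454.84 km/s.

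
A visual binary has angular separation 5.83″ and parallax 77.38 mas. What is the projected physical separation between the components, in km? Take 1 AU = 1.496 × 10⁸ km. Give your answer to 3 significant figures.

d = 1/p = 1/0.07738″ = 12.923 pc.
At distance d (pc), an angle of θ arcsec spans θ·d AU: s = 5.83 × 12.923 = 75.341 AU.
= 75.341 × 1.496 × 10⁸ km = 1.1271 × 10^10 km.

1.13 × 10^10 km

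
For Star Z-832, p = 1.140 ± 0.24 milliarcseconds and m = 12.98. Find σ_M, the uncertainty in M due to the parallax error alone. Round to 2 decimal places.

M = m − 5 log₁₀ d + 5 = m + 5 log₁₀ p + 5, so ∂M/∂p = 5/(p ln 10).
σ_M = (5/ln 10) · (σ_p/p) = 2.1715 × 0.24/1.140 = 2.1715 × 0.21053 = 0.45717.

σ_M = 0.46 mag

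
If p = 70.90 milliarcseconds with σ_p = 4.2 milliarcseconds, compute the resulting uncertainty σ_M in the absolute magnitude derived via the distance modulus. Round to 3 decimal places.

σ_M = 0.129 mag

M = m − 5 log₁₀ d + 5 = m + 5 log₁₀ p + 5, so ∂M/∂p = 5/(p ln 10).
σ_M = (5/ln 10) · (σ_p/p) = 2.1715 × 4.2/70.90 = 2.1715 × 0.059238 = 0.12864.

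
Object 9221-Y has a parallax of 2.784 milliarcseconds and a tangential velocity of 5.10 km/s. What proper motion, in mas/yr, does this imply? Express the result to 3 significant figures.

d = 1/p = 1/0.002784″ = 359.2 pc.
μ = v_t / (4.74 d) = 5.10 / (4.74 × 359.2) = 5.10 / 1702.6 = 0.0029954 ″/yr = 2.9954 mas/yr.

3.00 mas/yr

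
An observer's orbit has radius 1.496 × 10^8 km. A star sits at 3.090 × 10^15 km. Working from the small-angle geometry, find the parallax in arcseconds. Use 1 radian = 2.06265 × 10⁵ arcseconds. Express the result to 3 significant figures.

0.00999 arcsec

θ ≈ B/d = (1.496 × 10^8) / (3.090 × 10^15) = 4.8414 × 10^-8 rad.
In arcseconds: 4.8414 × 10^-8 × 206265 = 0.0099861″.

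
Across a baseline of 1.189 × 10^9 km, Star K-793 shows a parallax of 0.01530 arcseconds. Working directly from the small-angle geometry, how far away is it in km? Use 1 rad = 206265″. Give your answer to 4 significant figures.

θ = 0.01530″ = 0.01530/206265 = 7.4176 × 10^-8 rad.
d = B/θ = (1.189 × 10^9) / (7.4176 × 10^-8) = 1.6029 × 10^16 km.

1.603 × 10^16 km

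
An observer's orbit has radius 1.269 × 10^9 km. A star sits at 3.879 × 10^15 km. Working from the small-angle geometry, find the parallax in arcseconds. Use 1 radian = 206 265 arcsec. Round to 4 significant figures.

θ ≈ B/d = (1.269 × 10^9) / (3.879 × 10^15) = 3.2715 × 10^-7 rad.
In arcseconds: 3.2715 × 10^-7 × 206265 = 0.06748″.

0.06748 arcsec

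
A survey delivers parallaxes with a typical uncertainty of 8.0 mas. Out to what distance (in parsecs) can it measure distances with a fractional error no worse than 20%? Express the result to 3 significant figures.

25.0 pc

σ_d/d = σ_p/p, so the condition is σ_p/p ≤ 0.20, i.e. p ≥ σ_p/0.20.
p_min = 8.0/0.20 = 40 mas = 0.04 arcsec.
d_max = 1/p_min = 1/0.04 = 25 pc.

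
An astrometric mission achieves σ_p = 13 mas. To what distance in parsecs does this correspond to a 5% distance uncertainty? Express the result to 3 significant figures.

3.85 pc

σ_d/d = σ_p/p, so the condition is σ_p/p ≤ 0.05, i.e. p ≥ σ_p/0.05.
p_min = 13/0.05 = 260 mas = 0.26 arcsec.
d_max = 1/p_min = 1/0.26 = 3.8462 pc.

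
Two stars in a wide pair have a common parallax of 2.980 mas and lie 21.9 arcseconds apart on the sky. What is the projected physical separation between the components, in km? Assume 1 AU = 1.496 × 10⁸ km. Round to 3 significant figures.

d = 1/p = 1/0.002980″ = 335.57 pc.
At distance d (pc), an angle of θ arcsec spans θ·d AU: s = 21.9 × 335.57 = 7349 AU.
= 7349 × 1.496 × 10⁸ km = 1.0994 × 10^12 km.

1.10 × 10^12 km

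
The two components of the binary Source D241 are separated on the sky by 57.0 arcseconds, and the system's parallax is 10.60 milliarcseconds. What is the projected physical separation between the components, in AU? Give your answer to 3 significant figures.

5380 AU

d = 1/p = 1/0.01060″ = 94.34 pc.
At distance d (pc), an angle of θ arcsec spans θ·d AU: s = 57.0 × 94.34 = 5377.4 AU.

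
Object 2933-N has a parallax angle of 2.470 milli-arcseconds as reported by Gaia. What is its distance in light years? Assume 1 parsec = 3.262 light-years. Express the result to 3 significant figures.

1320 light years

p = 2.470 milli-arcseconds = 0.002470 arcsec.
d = 1/p = 1/0.002470 = 404.86 pc.
In light-years: 404.86 × 3.262 = 1320.7 ly.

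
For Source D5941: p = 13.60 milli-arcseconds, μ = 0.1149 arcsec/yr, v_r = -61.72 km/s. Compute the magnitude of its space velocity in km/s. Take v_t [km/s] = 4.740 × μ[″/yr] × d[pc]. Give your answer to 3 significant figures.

d = 1/p = 1/0.01360″ = 73.529 pc.
v_t = 4.740 μ d = 4.740 × 0.1149 × 73.529 = 40.046 km/s.
v = √(v_r² + v_t²) = √((-61.72)² + 40.046²) = √5413.04 = 73.573 km/s.

73.6 km/s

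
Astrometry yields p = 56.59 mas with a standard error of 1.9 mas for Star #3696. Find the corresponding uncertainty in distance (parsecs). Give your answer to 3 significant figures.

d = 1/p, so σ_d = σ_p / p².
σ_d = 0.00190 / (0.05659)² = 0.00190 / 0.0032024 = 0.59331 pc.

0.593 pc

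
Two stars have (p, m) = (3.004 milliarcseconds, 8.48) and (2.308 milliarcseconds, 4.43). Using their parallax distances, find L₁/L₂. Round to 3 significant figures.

L₁/L₂ = 0.0142

d₁ = 1/p₁ = 1/0.003004″ = 332.89 pc; d₂ = 1/p₂ = 1/0.002308″ = 433.28 pc.
M₁ = m₁ − 5 log₁₀ d₁ + 5 = 8.48 − 12.6115 + 5 = 0.8685.
M₂ = 4.43 − 13.1838 + 5 = -3.7538.
L₁/L₂ = 10^(0.4(M₂ − M₁)) = 10^(0.4 × (-4.6223)) = 10^(-1.84892) = 0.014161.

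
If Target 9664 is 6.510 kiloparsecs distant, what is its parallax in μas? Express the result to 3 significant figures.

d = 6.510 kpc = 6510 pc.
p = 1/d = 1/6510 = 0.00015361 arcsec.
= 0.00015361 × 10⁶ = 153.61 μas.

154 μas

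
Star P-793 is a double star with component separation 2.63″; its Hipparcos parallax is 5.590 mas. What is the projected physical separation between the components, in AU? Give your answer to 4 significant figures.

d = 1/p = 1/0.005590″ = 178.89 pc.
At distance d (pc), an angle of θ arcsec spans θ·d AU: s = 2.63 × 178.89 = 470.48 AU.

470.5 AU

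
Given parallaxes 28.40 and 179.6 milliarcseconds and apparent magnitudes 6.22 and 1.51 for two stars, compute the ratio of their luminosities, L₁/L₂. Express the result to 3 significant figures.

L₁/L₂ = 0.522

d₁ = 1/p₁ = 1/0.02840″ = 35.211 pc; d₂ = 1/p₂ = 1/0.1796″ = 5.5679 pc.
M₁ = m₁ − 5 log₁₀ d₁ + 5 = 6.22 − 7.7334 + 5 = 3.4866.
M₂ = 1.51 − 3.7285 + 5 = 2.7815.
L₁/L₂ = 10^(0.4(M₂ − M₁)) = 10^(0.4 × (-0.7051)) = 10^(-0.28204) = 0.52235.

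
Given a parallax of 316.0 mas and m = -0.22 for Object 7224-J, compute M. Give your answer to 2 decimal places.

M = 2.28

d = 1/p = 1/0.3160″ = 3.1646 pc.
m − M = 5 log₁₀(3.1646) − 5 = 2.5016 − 5 = -2.4984.
M = m − (m − M) = -0.22 − (-2.4984) = 2.28.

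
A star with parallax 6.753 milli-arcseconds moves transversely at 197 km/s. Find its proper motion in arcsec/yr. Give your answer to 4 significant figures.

d = 1/p = 1/0.006753″ = 148.08 pc.
μ = v_t / (4.74 d) = 197 / (4.74 × 148.08) = 197 / 701.9 = 0.28067 ″/yr.

0.2807 arcsec/yr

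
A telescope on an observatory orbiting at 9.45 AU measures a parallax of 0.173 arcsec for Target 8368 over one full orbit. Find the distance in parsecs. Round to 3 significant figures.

With baseline B (in AU) and parallax p (in arcsec), d = B/p parsecs.
d = 9.45 / 0.173 = 54.624 pc.

54.6 pc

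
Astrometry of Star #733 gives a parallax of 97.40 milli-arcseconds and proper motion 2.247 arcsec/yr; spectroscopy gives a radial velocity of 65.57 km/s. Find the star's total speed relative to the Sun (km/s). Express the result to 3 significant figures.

d = 1/p = 1/0.09740″ = 10.267 pc.
v_t = 4.740 μ d = 4.740 × 2.247 × 10.267 = 109.35 km/s.
v = √(v_r² + v_t²) = √(65.57² + 109.35²) = √16256.8 = 127.5 km/s.

128 km/s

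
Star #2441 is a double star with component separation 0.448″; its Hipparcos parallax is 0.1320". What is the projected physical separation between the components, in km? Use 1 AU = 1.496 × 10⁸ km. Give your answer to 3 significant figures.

d = 1/p = 1/0.1320″ = 7.5758 pc.
At distance d (pc), an angle of θ arcsec spans θ·d AU: s = 0.448 × 7.5758 = 3.394 AU.
= 3.394 × 1.496 × 10⁸ km = 5.0774 × 10^8 km.

5.08 × 10^8 km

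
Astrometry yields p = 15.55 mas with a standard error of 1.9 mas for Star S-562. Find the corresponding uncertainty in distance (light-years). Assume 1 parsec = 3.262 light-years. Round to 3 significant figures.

25.6 ly

d = 1/p, so σ_d = σ_p / p².
σ_d = 0.00190 / (0.01555)² = 0.00190 / 0.0002418 = 7.8577 pc = 7.8577 × 3.262 ly = 25.632 ly.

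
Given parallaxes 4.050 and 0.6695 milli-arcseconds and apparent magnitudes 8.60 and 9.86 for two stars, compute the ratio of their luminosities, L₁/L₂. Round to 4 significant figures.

d₁ = 1/p₁ = 1/0.004050″ = 246.91 pc; d₂ = 1/p₂ = 1/0.0006695″ = 1493.7 pc.
M₁ = m₁ − 5 log₁₀ d₁ + 5 = 8.60 − 11.9627 + 5 = 1.6373.
M₂ = 9.86 − 15.8713 + 5 = -1.0113.
L₁/L₂ = 10^(0.4(M₂ − M₁)) = 10^(0.4 × (-2.6486)) = 10^(-1.05944) = 0.087209.

L₁/L₂ = 0.08721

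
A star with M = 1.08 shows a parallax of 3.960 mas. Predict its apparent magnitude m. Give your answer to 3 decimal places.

d = 1/p = 1/0.003960″ = 252.53 pc.
m − M = 5 log₁₀ d − 5 = 5 log₁₀(252.53) − 5 = 12.0116 − 5 = 7.0116.
m = M + (m − M) = 1.08 + 7.0116 = 8.092.

m = 8.092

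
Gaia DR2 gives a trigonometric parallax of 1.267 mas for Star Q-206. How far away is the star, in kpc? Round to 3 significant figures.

p = 1.267 mas = 0.001267 arcsec.
d = 1/p = 1/0.001267 = 789.27 pc.
= 0.78927 kpc.

0.789 kpc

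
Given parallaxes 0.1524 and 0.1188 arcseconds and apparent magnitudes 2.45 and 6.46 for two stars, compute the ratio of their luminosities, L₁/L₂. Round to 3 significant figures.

d₁ = 1/p₁ = 1/0.1524″ = 6.5617 pc; d₂ = 1/p₂ = 1/0.1188″ = 8.4175 pc.
M₁ = m₁ − 5 log₁₀ d₁ + 5 = 2.45 − 4.0851 + 5 = 3.3649.
M₂ = 6.46 − 4.6259 + 5 = 6.8341.
L₁/L₂ = 10^(0.4(M₂ − M₁)) = 10^(0.4 × 3.4692) = 10^1.38768 = 24.416.

L₁/L₂ = 24.4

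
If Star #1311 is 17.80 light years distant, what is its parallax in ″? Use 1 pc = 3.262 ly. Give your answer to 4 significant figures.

0.1833 ″

d = 17.80 ly ÷ 3.262 = 5.4568 pc.
p = 1/d = 1/5.4568 = 0.18326 arcsec.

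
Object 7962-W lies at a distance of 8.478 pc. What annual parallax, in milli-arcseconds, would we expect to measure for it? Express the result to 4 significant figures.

118.0 mas

p = 1/d = 1/8.478 = 0.11795 arcsec.
= 0.11795 × 1000 = 117.95 mas.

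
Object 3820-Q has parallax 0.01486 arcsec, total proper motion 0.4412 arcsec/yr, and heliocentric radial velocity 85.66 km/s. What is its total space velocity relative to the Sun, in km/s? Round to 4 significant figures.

164.8 km/s

d = 1/p = 1/0.01486″ = 67.295 pc.
v_t = 4.740 μ d = 4.740 × 0.4412 × 67.295 = 140.73 km/s.
v = √(v_r² + v_t²) = √(85.66² + 140.73²) = √27142.6 = 164.75 km/s.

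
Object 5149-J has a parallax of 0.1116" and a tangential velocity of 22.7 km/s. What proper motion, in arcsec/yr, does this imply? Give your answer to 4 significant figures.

d = 1/p = 1/0.1116″ = 8.9606 pc.
μ = v_t / (4.74 d) = 22.7 / (4.74 × 8.9606) = 22.7 / 42.473 = 0.53446 ″/yr.

0.5345 arcsec/yr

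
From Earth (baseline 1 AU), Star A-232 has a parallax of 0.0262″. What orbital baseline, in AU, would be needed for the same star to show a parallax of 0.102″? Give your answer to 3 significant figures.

3.89 AU

Parallax scales linearly with baseline: p ∝ B, so B = p_target / p_Earth × 1 AU.
B = 0.102 / 0.0262 = 3.8931 AU.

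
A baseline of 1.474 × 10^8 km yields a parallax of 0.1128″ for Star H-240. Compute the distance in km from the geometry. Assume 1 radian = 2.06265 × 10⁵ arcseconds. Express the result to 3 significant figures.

θ = 0.1128″ = 0.1128/206265 = 5.4687 × 10^-7 rad.
d = B/θ = (1.474 × 10^8) / (5.4687 × 10^-7) = 2.6953 × 10^14 km.

2.70 × 10^14 km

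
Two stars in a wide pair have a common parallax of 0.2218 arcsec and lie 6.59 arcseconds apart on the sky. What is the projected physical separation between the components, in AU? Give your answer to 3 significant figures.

29.7 AU

d = 1/p = 1/0.2218″ = 4.5086 pc.
At distance d (pc), an angle of θ arcsec spans θ·d AU: s = 6.59 × 4.5086 = 29.712 AU.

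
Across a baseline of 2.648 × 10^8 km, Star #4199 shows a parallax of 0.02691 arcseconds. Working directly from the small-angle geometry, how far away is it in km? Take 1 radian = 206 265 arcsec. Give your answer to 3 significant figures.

θ = 0.02691″ = 0.02691/206265 = 1.3046 × 10^-7 rad.
d = B/θ = (2.648 × 10^8) / (1.3046 × 10^-7) = 2.0297 × 10^15 km.

2.03 × 10^15 km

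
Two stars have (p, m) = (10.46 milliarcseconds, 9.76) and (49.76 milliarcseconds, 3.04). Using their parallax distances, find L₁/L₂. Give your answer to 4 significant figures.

L₁/L₂ = 0.04642

d₁ = 1/p₁ = 1/0.01046″ = 95.602 pc; d₂ = 1/p₂ = 1/0.04976″ = 20.096 pc.
M₁ = m₁ − 5 log₁₀ d₁ + 5 = 9.76 − 9.9023 + 5 = 4.8577.
M₂ = 3.04 − 6.5155 + 5 = 1.5245.
L₁/L₂ = 10^(0.4(M₂ − M₁)) = 10^(0.4 × (-3.3332)) = 10^(-1.33328) = 0.046422.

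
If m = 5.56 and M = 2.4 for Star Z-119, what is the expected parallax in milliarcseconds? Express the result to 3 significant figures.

m − M = 5.56 − 2.4 = 3.16.
d = 10^((m−M)/5 + 1) = 10^1.632 = 42.855 pc.
p = 1/d = 1/42.855 = 0.023335 arcsec = 23.335 mas.

23.3 mas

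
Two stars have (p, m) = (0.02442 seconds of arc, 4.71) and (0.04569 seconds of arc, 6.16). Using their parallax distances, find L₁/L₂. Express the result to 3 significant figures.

d₁ = 1/p₁ = 1/0.02442″ = 40.95 pc; d₂ = 1/p₂ = 1/0.04569″ = 21.887 pc.
M₁ = m₁ − 5 log₁₀ d₁ + 5 = 4.71 − 8.0613 + 5 = 1.6487.
M₂ = 6.16 − 6.7009 + 5 = 4.4591.
L₁/L₂ = 10^(0.4(M₂ − M₁)) = 10^(0.4 × 2.8104) = 10^1.12416 = 13.309.

L₁/L₂ = 13.3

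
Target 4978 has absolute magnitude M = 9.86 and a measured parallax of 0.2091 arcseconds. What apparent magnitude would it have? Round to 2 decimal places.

d = 1/p = 1/0.2091″ = 4.7824 pc.
m − M = 5 log₁₀ d − 5 = 5 log₁₀(4.7824) − 5 = 3.3982 − 5 = -1.6018.
m = M + (m − M) = 9.86 + (-1.6018) = 8.26.

m = 8.26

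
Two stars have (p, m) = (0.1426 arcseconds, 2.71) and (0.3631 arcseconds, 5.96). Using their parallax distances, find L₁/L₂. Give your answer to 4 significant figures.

d₁ = 1/p₁ = 1/0.1426″ = 7.0126 pc; d₂ = 1/p₂ = 1/0.3631″ = 2.7541 pc.
M₁ = m₁ − 5 log₁₀ d₁ + 5 = 2.71 − 4.2294 + 5 = 3.4806.
M₂ = 5.96 − 2.1999 + 5 = 8.7601.
L₁/L₂ = 10^(0.4(M₂ − M₁)) = 10^(0.4 × 5.2795) = 10^2.11180 = 129.36.

L₁/L₂ = 129.4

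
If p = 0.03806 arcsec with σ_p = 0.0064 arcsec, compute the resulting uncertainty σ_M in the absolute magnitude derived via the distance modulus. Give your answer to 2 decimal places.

σ_M = 0.37 mag

M = m − 5 log₁₀ d + 5 = m + 5 log₁₀ p + 5, so ∂M/∂p = 5/(p ln 10).
σ_M = (5/ln 10) · (σ_p/p) = 2.1715 × 0.0064/0.03806 = 2.1715 × 0.16816 = 0.36516.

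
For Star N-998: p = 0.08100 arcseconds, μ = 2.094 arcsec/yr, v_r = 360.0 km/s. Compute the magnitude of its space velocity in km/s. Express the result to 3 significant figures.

d = 1/p = 1/0.08100″ = 12.346 pc.
v_t = 4.740 μ d = 4.740 × 2.094 × 12.346 = 122.54 km/s.
v = √(v_r² + v_t²) = √(360.0² + 122.54²) = √144616 = 380.28 km/s.

380 km/s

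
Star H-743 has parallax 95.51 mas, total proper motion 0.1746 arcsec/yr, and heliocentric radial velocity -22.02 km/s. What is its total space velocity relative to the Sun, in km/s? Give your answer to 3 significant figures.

d = 1/p = 1/0.09551″ = 10.47 pc.
v_t = 4.740 μ d = 4.740 × 0.1746 × 10.47 = 8.665 km/s.
v = √(v_r² + v_t²) = √((-22.02)² + 8.665²) = √559.963 = 23.664 km/s.

23.7 km/s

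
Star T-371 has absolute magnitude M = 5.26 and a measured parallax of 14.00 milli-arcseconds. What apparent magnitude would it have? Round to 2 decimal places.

m = 9.53

d = 1/p = 1/0.01400″ = 71.429 pc.
m − M = 5 log₁₀ d − 5 = 5 log₁₀(71.429) − 5 = 9.2694 − 5 = 4.2694.
m = M + (m − M) = 5.26 + 4.2694 = 9.53.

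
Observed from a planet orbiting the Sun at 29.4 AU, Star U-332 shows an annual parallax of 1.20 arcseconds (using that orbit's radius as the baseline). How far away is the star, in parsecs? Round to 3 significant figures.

24.5 pc

With baseline B (in AU) and parallax p (in arcsec), d = B/p parsecs.
d = 29.4 / 1.20 = 24.5 pc.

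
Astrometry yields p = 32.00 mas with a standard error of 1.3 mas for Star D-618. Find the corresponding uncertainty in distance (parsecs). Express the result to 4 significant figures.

d = 1/p, so σ_d = σ_p / p².
σ_d = 0.00130 / (0.03200)² = 0.00130 / 0.001024 = 1.2695 pc.

1.270 pc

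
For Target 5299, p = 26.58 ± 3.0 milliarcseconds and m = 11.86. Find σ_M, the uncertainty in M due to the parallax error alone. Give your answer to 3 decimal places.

M = m − 5 log₁₀ d + 5 = m + 5 log₁₀ p + 5, so ∂M/∂p = 5/(p ln 10).
σ_M = (5/ln 10) · (σ_p/p) = 2.1715 × 3.0/26.58 = 2.1715 × 0.11287 = 0.2451.

σ_M = 0.245 mag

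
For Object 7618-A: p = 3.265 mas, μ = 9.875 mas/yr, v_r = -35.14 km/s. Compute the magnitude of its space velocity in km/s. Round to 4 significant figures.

d = 1/p = 1/0.003265″ = 306.28 pc.
μ = 9.875 mas/yr = 0.009875 ″/yr.
v_t = 4.740 μ d = 4.740 × 0.009875 × 306.28 = 14.336 km/s.
v = √(v_r² + v_t²) = √((-35.14)² + 14.336²) = √1440.34 = 37.952 km/s.

37.95 km/s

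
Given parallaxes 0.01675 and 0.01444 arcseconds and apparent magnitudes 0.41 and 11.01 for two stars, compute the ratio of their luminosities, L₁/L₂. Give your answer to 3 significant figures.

L₁/L₂ = 12900

d₁ = 1/p₁ = 1/0.01675″ = 59.701 pc; d₂ = 1/p₂ = 1/0.01444″ = 69.252 pc.
M₁ = m₁ − 5 log₁₀ d₁ + 5 = 0.41 − 8.8799 + 5 = -3.4699.
M₂ = 11.01 − 9.2022 + 5 = 6.8078.
L₁/L₂ = 10^(0.4(M₂ − M₁)) = 10^(0.4 × 10.2777) = 10^4.11108 = 12915.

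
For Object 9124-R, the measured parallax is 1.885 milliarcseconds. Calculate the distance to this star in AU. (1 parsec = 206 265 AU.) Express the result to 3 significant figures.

1.09 × 10^8 AU

p = 1.885 milliarcseconds = 0.001885 arcsec.
d = 1/p = 1/0.001885 = 530.5 pc.
In AU: 530.5 × 206265 = 1.0942 × 10^8 AU.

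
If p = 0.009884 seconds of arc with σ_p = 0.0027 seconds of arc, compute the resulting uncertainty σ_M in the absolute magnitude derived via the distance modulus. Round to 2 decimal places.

M = m − 5 log₁₀ d + 5 = m + 5 log₁₀ p + 5, so ∂M/∂p = 5/(p ln 10).
σ_M = (5/ln 10) · (σ_p/p) = 2.1715 × 0.0027/0.009884 = 2.1715 × 0.27317 = 0.59319.

σ_M = 0.59 mag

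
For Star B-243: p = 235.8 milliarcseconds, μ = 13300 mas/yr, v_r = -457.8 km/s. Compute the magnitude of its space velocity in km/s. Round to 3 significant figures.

d = 1/p = 1/0.2358″ = 4.2409 pc.
μ = 13300 mas/yr = 13.30 ″/yr.
v_t = 4.740 μ d = 4.740 × 13.30 × 4.2409 = 267.35 km/s.
v = √(v_r² + v_t²) = √((-457.8)² + 267.35²) = √281057 = 530.15 km/s.

530 km/s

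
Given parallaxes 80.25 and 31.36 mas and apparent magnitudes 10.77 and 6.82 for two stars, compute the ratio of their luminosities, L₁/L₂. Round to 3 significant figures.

d₁ = 1/p₁ = 1/0.08025″ = 12.461 pc; d₂ = 1/p₂ = 1/0.03136″ = 31.888 pc.
M₁ = m₁ − 5 log₁₀ d₁ + 5 = 10.77 − 5.4778 + 5 = 10.2922.
M₂ = 6.82 − 7.5181 + 5 = 4.3019.
L₁/L₂ = 10^(0.4(M₂ − M₁)) = 10^(0.4 × (-5.9903)) = 10^(-2.39612) = 0.0040168.

L₁/L₂ = 0.00402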